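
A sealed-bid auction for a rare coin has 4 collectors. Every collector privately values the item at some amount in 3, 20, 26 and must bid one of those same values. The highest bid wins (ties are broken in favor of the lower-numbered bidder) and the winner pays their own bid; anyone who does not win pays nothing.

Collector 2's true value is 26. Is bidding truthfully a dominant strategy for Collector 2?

No

Consider the case where Collector 1 bids 3, Collector 3 bids 3 and Collector 4 bids 3.
Truthful bid 26: wins, pays 26, utility 26 - 26 = 0.
Bid 20 instead: wins, pays 20, utility 26 - 20 = 6.
Since 6 > 0, bidding 20 is strictly better here, so truthful bidding is not dominant.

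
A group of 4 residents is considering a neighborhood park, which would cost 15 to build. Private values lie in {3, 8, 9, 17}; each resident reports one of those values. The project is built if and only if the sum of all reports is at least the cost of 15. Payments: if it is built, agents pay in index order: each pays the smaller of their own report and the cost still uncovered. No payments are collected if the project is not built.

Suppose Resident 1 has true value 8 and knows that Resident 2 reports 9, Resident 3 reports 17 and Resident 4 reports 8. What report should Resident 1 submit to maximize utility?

3

Report 3: project built, pays 3, utility 8 - 3 = 5.
Report 8: project built, pays 8, utility 8 - 8 = 0.
Report 9: project built, pays 9, utility 8 - 9 = -1.
Report 17: project built, pays 15, utility 8 - 15 = -7.
The best choice is 3 with utility 5.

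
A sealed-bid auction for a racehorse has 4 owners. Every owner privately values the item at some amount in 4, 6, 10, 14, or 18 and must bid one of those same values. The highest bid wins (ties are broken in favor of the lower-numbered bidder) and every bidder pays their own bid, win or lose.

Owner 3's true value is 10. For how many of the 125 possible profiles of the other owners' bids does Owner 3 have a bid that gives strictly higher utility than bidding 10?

115

Others bid (4, 4, 4): truth gives 0; bid 6 gives 4 > 0. Violating.
Others bid (4, 4, 6): truth gives 0; bid 6 gives 4 > 0. Violating.
Others bid (4, 4, 14): truth gives -10; bid 4 gives -4 > -10. Violating.
Others bid (4, 4, 18): truth gives -10; bid 4 gives -4 > -10. Violating.
Others bid (4, 4, 10): truth gives 0; no alternative beats it.
Others bid (4, 6, 4): truth gives 0; no alternative beats it.
(Checking all 125 profiles: 115 have a profitable deviation, 10 do not.)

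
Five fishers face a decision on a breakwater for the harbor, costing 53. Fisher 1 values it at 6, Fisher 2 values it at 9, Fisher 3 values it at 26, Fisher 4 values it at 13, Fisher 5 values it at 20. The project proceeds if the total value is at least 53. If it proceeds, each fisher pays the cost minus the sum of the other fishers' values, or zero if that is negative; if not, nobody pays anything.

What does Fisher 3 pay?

Total value 74 ≥ cost 53, so the project is built.
The other fishers' values sum to 48.
Cost minus that sum is 53 - 48 = 5.

5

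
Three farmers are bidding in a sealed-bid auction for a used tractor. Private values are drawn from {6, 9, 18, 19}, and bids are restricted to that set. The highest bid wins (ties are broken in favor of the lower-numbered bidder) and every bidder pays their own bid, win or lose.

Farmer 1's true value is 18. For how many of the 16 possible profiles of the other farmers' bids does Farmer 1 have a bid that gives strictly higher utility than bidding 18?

11

Others bid (6, 6): truth gives 0; bid 6 gives 12 > 0. Violating.
Others bid (6, 9): truth gives 0; bid 9 gives 9 > 0. Violating.
Others bid (6, 19): truth gives -18; bid 19 gives -1 > -18. Violating.
Others bid (9, 6): truth gives 0; bid 9 gives 9 > 0. Violating.
Others bid (6, 18): truth gives 0; no alternative beats it.
Others bid (9, 18): truth gives 0; no alternative beats it.
(Checking all 16 profiles: 11 have a profitable deviation, 5 do not.)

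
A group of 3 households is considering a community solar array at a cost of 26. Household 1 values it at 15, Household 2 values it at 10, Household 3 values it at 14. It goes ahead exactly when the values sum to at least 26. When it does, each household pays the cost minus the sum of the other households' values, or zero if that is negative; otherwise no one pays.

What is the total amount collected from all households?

3

Total value 39 ≥ cost 26, so it is built.
Household 1: others sum to 24; max(0, 26 - 24) = 2.
Household 2: others sum to 29; max(0, 26 - 29) = 0.
Household 3: others sum to 25; max(0, 26 - 25) = 1.
Total collected = 2 + 0 + 1 = 3.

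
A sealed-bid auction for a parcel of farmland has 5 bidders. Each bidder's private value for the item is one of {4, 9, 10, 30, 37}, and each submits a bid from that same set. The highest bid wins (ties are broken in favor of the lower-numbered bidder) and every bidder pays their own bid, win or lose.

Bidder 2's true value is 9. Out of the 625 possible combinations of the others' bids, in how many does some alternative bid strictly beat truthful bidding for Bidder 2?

Others bid (4, 4, 4, 10): truth gives -9; bid 10 gives -1 > -9. Violating.
Others bid (4, 4, 4, 30): truth gives -9; bid 4 gives -4 > -9. Violating.
Others bid (4, 4, 4, 37): truth gives -9; bid 4 gives -4 > -9. Violating.
Others bid (4, 4, 9, 10): truth gives -9; bid 10 gives -1 > -9. Violating.
Others bid (4, 4, 4, 4): truth gives 0; no alternative beats it.
Others bid (4, 4, 4, 9): truth gives 0; no alternative beats it.
(Checking all 625 profiles: 617 have a profitable deviation, 8 do not.)

617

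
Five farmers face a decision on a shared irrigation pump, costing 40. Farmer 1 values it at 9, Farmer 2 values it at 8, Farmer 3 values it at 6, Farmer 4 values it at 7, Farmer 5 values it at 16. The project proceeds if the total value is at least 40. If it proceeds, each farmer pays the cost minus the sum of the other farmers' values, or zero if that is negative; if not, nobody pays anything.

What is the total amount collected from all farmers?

16

Total value 46 ≥ cost 40, so it is built.
Farmer 1: others sum to 37; max(0, 40 - 37) = 3.
Farmer 2: others sum to 38; max(0, 40 - 38) = 2.
Farmer 3: others sum to 40; max(0, 40 - 40) = 0.
Farmer 4: others sum to 39; max(0, 40 - 39) = 1.
Farmer 5: others sum to 30; max(0, 40 - 30) = 10.
Total collected = 3 + 2 + 0 + 1 + 10 = 16.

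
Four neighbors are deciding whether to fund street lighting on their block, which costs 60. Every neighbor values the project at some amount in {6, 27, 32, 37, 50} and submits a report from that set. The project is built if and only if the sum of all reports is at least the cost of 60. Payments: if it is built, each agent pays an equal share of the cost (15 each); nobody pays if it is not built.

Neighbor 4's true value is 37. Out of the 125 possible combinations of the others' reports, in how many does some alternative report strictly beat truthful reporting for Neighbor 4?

1

Others report (6, 6, 6): truth gives 0; report 50 gives 22 > 0. Violating.
Others report (6, 6, 27): truth gives 22; no alternative beats it.
Others report (6, 6, 32): truth gives 22; no alternative beats it.
(Checking all 125 profiles: 1 has a profitable deviation, 124 do not.)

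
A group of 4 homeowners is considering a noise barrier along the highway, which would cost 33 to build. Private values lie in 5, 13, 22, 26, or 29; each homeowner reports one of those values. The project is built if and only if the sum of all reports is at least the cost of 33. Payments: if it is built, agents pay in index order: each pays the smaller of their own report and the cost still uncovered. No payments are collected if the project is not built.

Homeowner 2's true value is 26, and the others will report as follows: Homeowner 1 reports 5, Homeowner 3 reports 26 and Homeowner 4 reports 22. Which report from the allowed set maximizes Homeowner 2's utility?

5

Report 5: project built, pays 5, utility 26 - 5 = 21.
Report 13: project built, pays 13, utility 26 - 13 = 13.
Report 22: project built, pays 22, utility 26 - 22 = 4.
Report 26: project built, pays 26, utility 26 - 26 = 0.
Report 29: project built, pays 28, utility 26 - 28 = -2.
The best choice is 5 with utility 21.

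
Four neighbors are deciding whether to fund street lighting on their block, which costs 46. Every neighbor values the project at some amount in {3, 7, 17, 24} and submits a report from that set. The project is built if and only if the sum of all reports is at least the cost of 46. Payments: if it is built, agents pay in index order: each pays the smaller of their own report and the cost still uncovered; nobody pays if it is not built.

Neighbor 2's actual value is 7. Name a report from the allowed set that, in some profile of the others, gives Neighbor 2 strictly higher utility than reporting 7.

Suppose Neighbor 1 reports 3, Neighbor 3 reports 17 and Neighbor 4 reports 24.
Report 7: project built, pays 7, utility 7 - 7 = 0.
Report 3: project built, pays 3, utility 7 - 3 = 4.
So reporting 3 beats truth here (4 > 0).

3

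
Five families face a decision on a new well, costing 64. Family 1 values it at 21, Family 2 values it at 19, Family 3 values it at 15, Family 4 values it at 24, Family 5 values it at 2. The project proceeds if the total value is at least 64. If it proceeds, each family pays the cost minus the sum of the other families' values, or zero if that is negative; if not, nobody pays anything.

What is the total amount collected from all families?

Total value 81 ≥ cost 64, so it is built.
Family 1: others sum to 60; max(0, 64 - 60) = 4.
Family 2: others sum to 62; max(0, 64 - 62) = 2.
Family 3: others sum to 66; max(0, 64 - 66) = 0.
Family 4: others sum to 57; max(0, 64 - 57) = 7.
Family 5: others sum to 79; max(0, 64 - 79) = 0.
Total collected = 4 + 2 + 0 + 7 + 0 = 13.

13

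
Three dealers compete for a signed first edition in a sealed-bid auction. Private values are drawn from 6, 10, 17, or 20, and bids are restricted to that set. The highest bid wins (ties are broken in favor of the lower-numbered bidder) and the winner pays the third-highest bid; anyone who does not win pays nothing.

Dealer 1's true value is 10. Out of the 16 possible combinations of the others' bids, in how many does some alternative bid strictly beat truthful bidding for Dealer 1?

4

Others bid (6, 17): truth gives 0; bid 17 gives 4 > 0. Violating.
Others bid (6, 20): truth gives 0; bid 20 gives 4 > 0. Violating.
Others bid (17, 6): truth gives 0; bid 17 gives 4 > 0. Violating.
Others bid (20, 6): truth gives 0; bid 20 gives 4 > 0. Violating.
Others bid (6, 6): truth gives 4; no alternative beats it.
Others bid (6, 10): truth gives 4; no alternative beats it.
(Checking all 16 profiles: 4 have a profitable deviation, 12 do not.)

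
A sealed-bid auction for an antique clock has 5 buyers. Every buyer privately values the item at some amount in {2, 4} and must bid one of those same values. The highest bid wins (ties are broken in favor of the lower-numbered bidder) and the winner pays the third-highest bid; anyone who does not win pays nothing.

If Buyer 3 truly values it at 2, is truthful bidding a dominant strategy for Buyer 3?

Check each profile of the others' bids and compare truth against every alternative bid.
Others bid (2, 2, 4, 4): truth gives 0, best alternative gives -2.
Others bid (2, 2, 2, 2): truth gives 0, best alternative gives 0.
Others bid (2, 2, 2, 4): truth gives 0, best alternative gives 0.
Others bid (2, 2, 4, 2): truth gives 0, best alternative gives 0.
Others bid (2, 4, 2, 2): truth gives 0, best alternative gives 0.
Others bid (2, 4, 2, 4): truth gives 0, best alternative gives 0.
(Remaining 10 profiles checked similarly; truth is weakly best in each.)
In every case the truthful bid is at least as good as any alternative, so it is a dominant strategy.

Yes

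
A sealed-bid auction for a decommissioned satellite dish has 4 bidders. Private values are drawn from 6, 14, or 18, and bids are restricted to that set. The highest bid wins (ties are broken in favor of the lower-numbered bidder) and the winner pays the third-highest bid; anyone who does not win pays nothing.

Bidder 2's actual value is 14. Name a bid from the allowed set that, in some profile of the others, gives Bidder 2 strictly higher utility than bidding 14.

18

Suppose Bidder 1 bids 6, Bidder 3 bids 6 and Bidder 4 bids 18.
Bid 14: loses, pays 0, utility 0.
Bid 18: wins, pays 6, utility 14 - 6 = 8.
So bidding 18 beats truth here (8 > 0).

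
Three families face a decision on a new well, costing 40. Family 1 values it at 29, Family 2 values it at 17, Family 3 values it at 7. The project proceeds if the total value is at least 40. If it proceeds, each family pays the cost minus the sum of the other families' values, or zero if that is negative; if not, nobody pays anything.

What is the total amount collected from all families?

Total value 53 ≥ cost 40, so it is built.
Family 1: others sum to 24; max(0, 40 - 24) = 16.
Family 2: others sum to 36; max(0, 40 - 36) = 4.
Family 3: others sum to 46; max(0, 40 - 46) = 0.
Total collected = 16 + 4 + 0 = 20.

20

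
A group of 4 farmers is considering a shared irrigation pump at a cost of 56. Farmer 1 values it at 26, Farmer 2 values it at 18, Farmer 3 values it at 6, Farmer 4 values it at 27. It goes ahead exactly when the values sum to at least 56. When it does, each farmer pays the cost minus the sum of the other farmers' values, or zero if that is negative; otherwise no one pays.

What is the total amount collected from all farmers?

11

Total value 77 ≥ cost 56, so it is built.
Farmer 1: others sum to 51; max(0, 56 - 51) = 5.
Farmer 2: others sum to 59; max(0, 56 - 59) = 0.
Farmer 3: others sum to 71; max(0, 56 - 71) = 0.
Farmer 4: others sum to 50; max(0, 56 - 50) = 6.
Total collected = 5 + 0 + 0 + 6 = 11.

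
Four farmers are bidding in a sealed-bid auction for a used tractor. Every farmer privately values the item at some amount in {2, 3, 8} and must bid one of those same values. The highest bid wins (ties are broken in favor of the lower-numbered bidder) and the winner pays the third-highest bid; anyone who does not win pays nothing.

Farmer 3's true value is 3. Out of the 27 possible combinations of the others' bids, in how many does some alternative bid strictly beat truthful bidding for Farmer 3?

3

Others bid (2, 2, 8): truth gives 0; bid 8 gives 1 > 0. Violating.
Others bid (2, 3, 2): truth gives 0; bid 8 gives 1 > 0. Violating.
Others bid (3, 2, 2): truth gives 0; bid 8 gives 1 > 0. Violating.
Others bid (2, 2, 2): truth gives 1; no alternative beats it.
Others bid (2, 2, 3): truth gives 1; no alternative beats it.
(Checking all 27 profiles: 3 have a profitable deviation, 24 do not.)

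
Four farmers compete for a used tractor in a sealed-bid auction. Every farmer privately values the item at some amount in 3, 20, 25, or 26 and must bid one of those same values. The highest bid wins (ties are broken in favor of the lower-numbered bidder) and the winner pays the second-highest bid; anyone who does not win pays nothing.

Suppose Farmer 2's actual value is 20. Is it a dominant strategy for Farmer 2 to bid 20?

Check each profile of the others' bids and compare truth against every alternative bid.
Others bid (3, 3, 3): truth gives 17, best alternative gives 17.
Others bid (3, 3, 20): truth gives 0, best alternative gives 0.
Others bid (3, 3, 25): truth gives 0, best alternative gives 0.
Others bid (3, 3, 26): truth gives 0, best alternative gives 0.
Others bid (3, 20, 3): truth gives 0, best alternative gives 0.
Others bid (3, 20, 20): truth gives 0, best alternative gives 0.
(Remaining 58 profiles checked similarly; truth is weakly best in each.)
In every case the truthful bid is at least as good as any alternative, so it is a dominant strategy.

Yes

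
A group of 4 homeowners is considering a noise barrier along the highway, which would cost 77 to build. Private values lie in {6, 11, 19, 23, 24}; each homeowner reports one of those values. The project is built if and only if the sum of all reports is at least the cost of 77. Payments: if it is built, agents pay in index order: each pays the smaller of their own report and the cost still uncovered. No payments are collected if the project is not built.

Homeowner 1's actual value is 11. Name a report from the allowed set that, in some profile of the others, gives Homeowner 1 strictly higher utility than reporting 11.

Suppose Homeowner 2 reports 23, Homeowner 3 reports 24 and Homeowner 4 reports 24.
Report 11: project built, pays 11, utility 11 - 11 = 0.
Report 6: project built, pays 6, utility 11 - 6 = 5.
So reporting 6 beats truth here (5 > 0).

6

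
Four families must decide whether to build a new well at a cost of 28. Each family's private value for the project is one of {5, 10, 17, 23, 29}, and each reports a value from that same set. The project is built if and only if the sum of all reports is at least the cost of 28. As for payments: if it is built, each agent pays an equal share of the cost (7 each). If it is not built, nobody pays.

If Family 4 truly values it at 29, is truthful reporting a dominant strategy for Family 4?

Yes

Check each profile of the others' reports and compare truth against every alternative report.
Others report (5, 5, 5): truth gives 22, best alternative gives 22.
Others report (5, 5, 10): truth gives 22, best alternative gives 22.
Others report (5, 5, 17): truth gives 22, best alternative gives 22.
Others report (5, 5, 23): truth gives 22, best alternative gives 22.
Others report (5, 5, 29): truth gives 22, best alternative gives 22.
Others report (5, 10, 5): truth gives 22, best alternative gives 22.
(Remaining 119 profiles checked similarly; truth is weakly best in each.)
In every case the truthful report is at least as good as any alternative, so it is a dominant strategy.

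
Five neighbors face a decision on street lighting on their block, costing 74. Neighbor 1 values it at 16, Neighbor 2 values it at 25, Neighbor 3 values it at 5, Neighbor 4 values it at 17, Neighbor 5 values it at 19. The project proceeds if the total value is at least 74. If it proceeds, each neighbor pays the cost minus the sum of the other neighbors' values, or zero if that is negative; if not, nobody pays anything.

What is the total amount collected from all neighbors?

45

Total value 82 ≥ cost 74, so it is built.
Neighbor 1: others sum to 66; max(0, 74 - 66) = 8.
Neighbor 2: others sum to 57; max(0, 74 - 57) = 17.
Neighbor 3: others sum to 77; max(0, 74 - 77) = 0.
Neighbor 4: others sum to 65; max(0, 74 - 65) = 9.
Neighbor 5: others sum to 63; max(0, 74 - 63) = 11.
Total collected = 8 + 17 + 0 + 9 + 11 = 45.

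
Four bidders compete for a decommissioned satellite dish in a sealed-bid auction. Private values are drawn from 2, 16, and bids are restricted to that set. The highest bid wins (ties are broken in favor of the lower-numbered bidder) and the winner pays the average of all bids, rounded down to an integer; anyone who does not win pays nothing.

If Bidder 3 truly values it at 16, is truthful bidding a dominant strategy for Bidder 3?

Yes

Check each profile of the others' bids and compare truth against every alternative bid.
Others bid (2, 2, 2): truth gives 11, best alternative gives 0.
Others bid (2, 2, 16): truth gives 7, best alternative gives 0.
Others bid (2, 16, 2): truth gives 0, best alternative gives 0.
Others bid (2, 16, 16): truth gives 0, best alternative gives 0.
Others bid (16, 2, 2): truth gives 0, best alternative gives 0.
Others bid (16, 2, 16): truth gives 0, best alternative gives 0.
(Remaining 2 profiles checked similarly; truth is weakly best in each.)
In every case the truthful bid is at least as good as any alternative, so it is a dominant strategy.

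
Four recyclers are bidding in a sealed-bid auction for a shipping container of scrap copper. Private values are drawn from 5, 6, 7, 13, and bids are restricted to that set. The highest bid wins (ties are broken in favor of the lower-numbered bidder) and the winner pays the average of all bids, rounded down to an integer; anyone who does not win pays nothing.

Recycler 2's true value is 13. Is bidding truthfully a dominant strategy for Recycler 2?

Consider the case where Recycler 1 bids 5, Recycler 3 bids 5 and Recycler 4 bids 5.
Truthful bid 13: wins, pays 7, utility 13 - 7 = 6.
Bid 6 instead: wins, pays 5, utility 13 - 5 = 8.
Since 8 > 6, bidding 6 is strictly better here, so truthful bidding is not dominant.

No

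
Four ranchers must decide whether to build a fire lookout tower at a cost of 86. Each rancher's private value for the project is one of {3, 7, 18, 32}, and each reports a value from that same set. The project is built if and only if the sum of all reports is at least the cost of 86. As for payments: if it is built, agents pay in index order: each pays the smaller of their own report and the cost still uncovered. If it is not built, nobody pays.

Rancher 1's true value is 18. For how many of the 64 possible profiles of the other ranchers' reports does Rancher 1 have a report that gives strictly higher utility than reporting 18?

4

Others report (18, 32, 32): truth gives 0; report 7 gives 11 > 0. Violating.
Others report (32, 18, 32): truth gives 0; report 7 gives 11 > 0. Violating.
Others report (32, 32, 18): truth gives 0; report 7 gives 11 > 0. Violating.
Others report (32, 32, 32): truth gives 0; report 3 gives 15 > 0. Violating.
Others report (3, 3, 3): truth gives 0; no alternative beats it.
Others report (3, 3, 7): truth gives 0; no alternative beats it.
(Checking all 64 profiles: 4 have a profitable deviation, 60 do not.)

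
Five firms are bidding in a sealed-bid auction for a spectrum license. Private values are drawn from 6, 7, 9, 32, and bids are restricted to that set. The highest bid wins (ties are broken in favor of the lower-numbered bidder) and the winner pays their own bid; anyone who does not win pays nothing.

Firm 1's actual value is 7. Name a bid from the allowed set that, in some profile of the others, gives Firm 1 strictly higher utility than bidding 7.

Suppose Firm 2 bids 6, Firm 3 bids 6, Firm 4 bids 6 and Firm 5 bids 6.
Bid 7: wins, pays 7, utility 7 - 7 = 0.
Bid 6: wins, pays 6, utility 7 - 6 = 1.
So bidding 6 beats truth here (1 > 0).

6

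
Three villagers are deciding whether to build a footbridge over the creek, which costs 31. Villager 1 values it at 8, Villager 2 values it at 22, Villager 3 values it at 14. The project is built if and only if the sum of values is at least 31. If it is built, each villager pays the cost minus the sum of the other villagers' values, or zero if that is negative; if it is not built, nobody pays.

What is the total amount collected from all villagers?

10

Total value 44 ≥ cost 31, so it is built.
Villager 1: others sum to 36; max(0, 31 - 36) = 0.
Villager 2: others sum to 22; max(0, 31 - 22) = 9.
Villager 3: others sum to 30; max(0, 31 - 30) = 1.
Total collected = 0 + 9 + 1 = 10.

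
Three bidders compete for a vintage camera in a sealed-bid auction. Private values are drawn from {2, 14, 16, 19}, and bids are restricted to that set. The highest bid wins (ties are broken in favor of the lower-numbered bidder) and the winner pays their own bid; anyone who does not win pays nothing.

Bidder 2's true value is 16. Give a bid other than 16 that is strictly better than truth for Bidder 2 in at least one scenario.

Suppose Bidder 1 bids 2 and Bidder 3 bids 2.
Bid 16: wins, pays 16, utility 16 - 16 = 0.
Bid 14: wins, pays 14, utility 16 - 14 = 2.
So bidding 14 beats truth here (2 > 0).

14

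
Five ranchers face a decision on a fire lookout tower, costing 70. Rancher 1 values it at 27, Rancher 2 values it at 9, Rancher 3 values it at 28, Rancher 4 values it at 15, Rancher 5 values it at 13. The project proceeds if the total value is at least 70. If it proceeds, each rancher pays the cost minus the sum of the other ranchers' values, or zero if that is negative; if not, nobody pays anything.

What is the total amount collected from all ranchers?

Total value 92 ≥ cost 70, so it is built.
Rancher 1: others sum to 65; max(0, 70 - 65) = 5.
Rancher 2: others sum to 83; max(0, 70 - 83) = 0.
Rancher 3: others sum to 64; max(0, 70 - 64) = 6.
Rancher 4: others sum to 77; max(0, 70 - 77) = 0.
Rancher 5: others sum to 79; max(0, 70 - 79) = 0.
Total collected = 5 + 0 + 6 + 0 + 0 = 11.

11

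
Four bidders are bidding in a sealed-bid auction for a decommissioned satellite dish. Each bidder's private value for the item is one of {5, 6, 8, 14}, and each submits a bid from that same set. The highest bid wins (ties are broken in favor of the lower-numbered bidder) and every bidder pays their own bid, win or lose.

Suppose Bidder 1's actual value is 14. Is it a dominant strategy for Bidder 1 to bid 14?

Consider the case where Bidder 2 bids 5, Bidder 3 bids 5 and Bidder 4 bids 5.
Truthful bid 14: wins, pays 14, utility 14 - 14 = 0.
Bid 5 instead: wins, pays 5, utility 14 - 5 = 9.
Since 9 > 0, bidding 5 is strictly better here, so truthful bidding is not dominant.

No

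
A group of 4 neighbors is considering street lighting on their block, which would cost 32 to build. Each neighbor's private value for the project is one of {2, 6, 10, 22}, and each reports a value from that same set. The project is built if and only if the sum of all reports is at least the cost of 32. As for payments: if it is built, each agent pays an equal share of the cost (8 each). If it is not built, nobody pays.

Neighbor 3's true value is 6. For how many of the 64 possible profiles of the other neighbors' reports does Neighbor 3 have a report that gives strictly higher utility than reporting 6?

6

Others report (2, 2, 22): truth gives -2; report 2 gives 0 > -2. Violating.
Others report (2, 22, 2): truth gives -2; report 2 gives 0 > -2. Violating.
Others report (6, 10, 10): truth gives -2; report 2 gives 0 > -2. Violating.
Others report (10, 6, 10): truth gives -2; report 2 gives 0 > -2. Violating.
Others report (2, 2, 2): truth gives 0; no alternative beats it.
Others report (2, 2, 6): truth gives 0; no alternative beats it.
(Checking all 64 profiles: 6 have a profitable deviation, 58 do not.)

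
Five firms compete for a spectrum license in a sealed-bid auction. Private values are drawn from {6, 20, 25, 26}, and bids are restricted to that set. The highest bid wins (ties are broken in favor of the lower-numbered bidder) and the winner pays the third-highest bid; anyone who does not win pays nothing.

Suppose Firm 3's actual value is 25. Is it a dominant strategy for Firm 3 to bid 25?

Consider the case where Firm 1 bids 6, Firm 2 bids 6, Firm 4 bids 6 and Firm 5 bids 26.
Truthful bid 25: loses, pays 0, utility 0.
Bid 26 instead: wins, pays 6, utility 25 - 6 = 19.
Since 19 > 0, bidding 26 is strictly better here, so truthful bidding is not dominant.

No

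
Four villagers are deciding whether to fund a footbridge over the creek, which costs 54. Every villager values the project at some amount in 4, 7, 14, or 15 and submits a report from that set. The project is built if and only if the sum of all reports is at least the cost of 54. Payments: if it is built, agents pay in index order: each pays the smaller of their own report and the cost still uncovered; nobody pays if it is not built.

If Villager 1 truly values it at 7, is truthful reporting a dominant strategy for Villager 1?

Yes

Check each profile of the others' reports and compare truth against every alternative report.
Others report (4, 4, 4): truth gives 0, best alternative gives 0.
Others report (4, 4, 7): truth gives 0, best alternative gives 0.
Others report (4, 4, 14): truth gives 0, best alternative gives 0.
Others report (4, 4, 15): truth gives 0, best alternative gives 0.
Others report (4, 7, 4): truth gives 0, best alternative gives 0.
Others report (4, 7, 7): truth gives 0, best alternative gives 0.
(Remaining 58 profiles checked similarly; truth is weakly best in each.)
In every case the truthful report is at least as good as any alternative, so it is a dominant strategy.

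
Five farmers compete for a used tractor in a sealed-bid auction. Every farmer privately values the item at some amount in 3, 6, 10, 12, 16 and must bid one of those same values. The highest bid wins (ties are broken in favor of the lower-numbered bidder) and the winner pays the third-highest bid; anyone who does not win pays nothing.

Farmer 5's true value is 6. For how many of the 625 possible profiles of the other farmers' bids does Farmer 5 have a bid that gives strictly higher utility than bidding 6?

Others bid (3, 3, 3, 6): truth gives 0; bid 10 gives 3 > 0. Violating.
Others bid (3, 3, 3, 10): truth gives 0; bid 12 gives 3 > 0. Violating.
Others bid (3, 3, 3, 12): truth gives 0; bid 16 gives 3 > 0. Violating.
Others bid (3, 3, 6, 3): truth gives 0; bid 10 gives 3 > 0. Violating.
Others bid (3, 3, 3, 3): truth gives 3; no alternative beats it.
Others bid (3, 3, 3, 16): truth gives 0; no alternative beats it.
(Checking all 625 profiles: 12 have a profitable deviation, 613 do not.)

12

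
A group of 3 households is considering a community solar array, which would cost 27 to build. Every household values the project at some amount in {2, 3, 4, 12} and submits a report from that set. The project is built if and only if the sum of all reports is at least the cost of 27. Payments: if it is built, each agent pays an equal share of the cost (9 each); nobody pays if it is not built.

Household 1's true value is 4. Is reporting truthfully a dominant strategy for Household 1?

Consider the case where Household 2 reports 12 and Household 3 reports 12.
Truthful report 4: project built, pays 9, utility 4 - 9 = -5.
Report 2 instead: project not built, utility 0.
Since 0 > -5, reporting 2 is strictly better here, so truthful reporting is not dominant.

No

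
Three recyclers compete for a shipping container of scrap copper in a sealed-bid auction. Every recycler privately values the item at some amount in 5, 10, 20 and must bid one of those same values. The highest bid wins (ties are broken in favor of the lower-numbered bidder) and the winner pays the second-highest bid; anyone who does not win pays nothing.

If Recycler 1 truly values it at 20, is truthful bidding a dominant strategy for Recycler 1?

Check each profile of the others' bids and compare truth against every alternative bid.
Others bid (5, 5): truth gives 15, best alternative gives 15.
Others bid (5, 10): truth gives 10, best alternative gives 10.
Others bid (10, 5): truth gives 10, best alternative gives 10.
Others bid (10, 10): truth gives 10, best alternative gives 10.
Others bid (5, 20): truth gives 0, best alternative gives 0.
Others bid (10, 20): truth gives 0, best alternative gives 0.
(Remaining 3 profiles checked similarly; truth is weakly best in each.)
In every case the truthful bid is at least as good as any alternative, so it is a dominant strategy.

Yes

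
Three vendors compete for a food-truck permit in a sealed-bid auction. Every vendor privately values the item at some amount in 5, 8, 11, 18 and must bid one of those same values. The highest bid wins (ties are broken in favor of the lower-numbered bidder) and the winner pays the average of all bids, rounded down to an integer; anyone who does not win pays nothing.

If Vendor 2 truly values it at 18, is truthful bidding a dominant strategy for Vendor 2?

No

Consider the case where Vendor 1 bids 5 and Vendor 3 bids 5.
Truthful bid 18: wins, pays 9, utility 18 - 9 = 9.
Bid 8 instead: wins, pays 6, utility 18 - 6 = 12.
Since 12 > 9, bidding 8 is strictly better here, so truthful bidding is not dominant.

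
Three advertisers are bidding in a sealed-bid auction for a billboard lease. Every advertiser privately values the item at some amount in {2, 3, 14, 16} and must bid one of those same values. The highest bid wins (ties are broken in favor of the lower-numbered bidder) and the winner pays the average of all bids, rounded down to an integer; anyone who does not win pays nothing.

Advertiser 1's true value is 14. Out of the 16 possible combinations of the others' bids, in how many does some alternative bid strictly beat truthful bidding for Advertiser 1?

Others bid (2, 2): truth gives 8; bid 2 gives 12 > 8. Violating.
Others bid (2, 3): truth gives 8; bid 3 gives 12 > 8. Violating.
Others bid (2, 16): truth gives 0; bid 16 gives 3 > 0. Violating.
Others bid (3, 2): truth gives 8; bid 3 gives 12 > 8. Violating.
Others bid (2, 14): truth gives 4; no alternative beats it.
Others bid (3, 14): truth gives 4; no alternative beats it.
(Checking all 16 profiles: 8 have a profitable deviation, 8 do not.)

8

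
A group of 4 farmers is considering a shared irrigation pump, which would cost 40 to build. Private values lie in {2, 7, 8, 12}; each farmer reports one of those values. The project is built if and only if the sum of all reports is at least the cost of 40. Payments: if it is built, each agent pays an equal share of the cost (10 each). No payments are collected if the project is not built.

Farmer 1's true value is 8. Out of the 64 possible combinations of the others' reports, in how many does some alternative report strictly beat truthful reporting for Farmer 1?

Others report (8, 12, 12): truth gives -2; report 2 gives 0 > -2. Violating.
Others report (12, 8, 12): truth gives -2; report 2 gives 0 > -2. Violating.
Others report (12, 12, 8): truth gives -2; report 2 gives 0 > -2. Violating.
Others report (12, 12, 12): truth gives -2; report 2 gives 0 > -2. Violating.
Others report (2, 2, 2): truth gives 0; no alternative beats it.
Others report (2, 2, 7): truth gives 0; no alternative beats it.
(Checking all 64 profiles: 4 have a profitable deviation, 60 do not.)

4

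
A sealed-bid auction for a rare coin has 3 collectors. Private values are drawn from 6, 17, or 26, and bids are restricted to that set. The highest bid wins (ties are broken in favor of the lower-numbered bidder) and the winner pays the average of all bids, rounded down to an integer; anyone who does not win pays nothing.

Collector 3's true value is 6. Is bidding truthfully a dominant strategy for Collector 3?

Yes

Check each profile of the others' bids and compare truth against every alternative bid.
Others bid (6, 6): truth gives 0, best alternative gives -3.
Others bid (6, 17): truth gives 0, best alternative gives 0.
Others bid (6, 26): truth gives 0, best alternative gives 0.
Others bid (17, 6): truth gives 0, best alternative gives 0.
Others bid (17, 17): truth gives 0, best alternative gives 0.
Others bid (17, 26): truth gives 0, best alternative gives 0.
(Remaining 3 profiles checked similarly; truth is weakly best in each.)
In every case the truthful bid is at least as good as any alternative, so it is a dominant strategy.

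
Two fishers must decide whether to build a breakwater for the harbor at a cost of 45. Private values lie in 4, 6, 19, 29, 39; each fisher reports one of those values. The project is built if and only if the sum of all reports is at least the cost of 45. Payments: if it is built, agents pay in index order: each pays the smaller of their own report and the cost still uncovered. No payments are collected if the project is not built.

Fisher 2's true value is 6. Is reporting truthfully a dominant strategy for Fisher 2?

Yes

Check each profile of the others' reports and compare truth against every alternative report.
Others report (4): truth gives 0, best alternative gives 0.
Others report (6): truth gives 0, best alternative gives 0.
Others report (19): truth gives 0, best alternative gives 0.
Others report (29): truth gives 0, best alternative gives 0.
Others report (39): truth gives 0, best alternative gives 0.
In every case the truthful report is at least as good as any alternative, so it is a dominant strategy.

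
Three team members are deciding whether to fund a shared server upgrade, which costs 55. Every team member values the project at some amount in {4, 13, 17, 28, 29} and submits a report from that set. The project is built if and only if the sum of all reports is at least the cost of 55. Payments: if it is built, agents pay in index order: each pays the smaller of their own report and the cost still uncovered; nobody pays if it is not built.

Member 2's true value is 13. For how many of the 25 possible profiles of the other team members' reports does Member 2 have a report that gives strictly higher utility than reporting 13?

4

Others report (28, 28): truth gives 0; report 4 gives 9 > 0. Violating.
Others report (28, 29): truth gives 0; report 4 gives 9 > 0. Violating.
Others report (29, 28): truth gives 0; report 4 gives 9 > 0. Violating.
Others report (29, 29): truth gives 0; report 4 gives 9 > 0. Violating.
Others report (4, 4): truth gives 0; no alternative beats it.
Others report (4, 13): truth gives 0; no alternative beats it.
(Checking all 25 profiles: 4 have a profitable deviation, 21 do not.)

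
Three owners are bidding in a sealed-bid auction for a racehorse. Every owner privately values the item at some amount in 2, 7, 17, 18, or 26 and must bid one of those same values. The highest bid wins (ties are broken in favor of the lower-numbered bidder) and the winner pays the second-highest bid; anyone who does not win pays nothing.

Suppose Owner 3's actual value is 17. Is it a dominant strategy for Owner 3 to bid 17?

Yes

Check each profile of the others' bids and compare truth against every alternative bid.
Others bid (2, 2): truth gives 15, best alternative gives 15.
Others bid (2, 7): truth gives 10, best alternative gives 10.
Others bid (7, 2): truth gives 10, best alternative gives 10.
Others bid (7, 7): truth gives 10, best alternative gives 10.
Others bid (2, 17): truth gives 0, best alternative gives 0.
Others bid (2, 18): truth gives 0, best alternative gives 0.
(Remaining 19 profiles checked similarly; truth is weakly best in each.)
In every case the truthful bid is at least as good as any alternative, so it is a dominant strategy.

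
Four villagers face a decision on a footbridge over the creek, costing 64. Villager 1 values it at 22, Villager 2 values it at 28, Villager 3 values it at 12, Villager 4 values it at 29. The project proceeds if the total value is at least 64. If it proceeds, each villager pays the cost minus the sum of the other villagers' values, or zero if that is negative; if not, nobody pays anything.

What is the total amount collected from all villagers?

Total value 91 ≥ cost 64, so it is built.
Villager 1: others sum to 69; max(0, 64 - 69) = 0.
Villager 2: others sum to 63; max(0, 64 - 63) = 1.
Villager 3: others sum to 79; max(0, 64 - 79) = 0.
Villager 4: others sum to 62; max(0, 64 - 62) = 2.
Total collected = 0 + 1 + 0 + 2 = 3.

3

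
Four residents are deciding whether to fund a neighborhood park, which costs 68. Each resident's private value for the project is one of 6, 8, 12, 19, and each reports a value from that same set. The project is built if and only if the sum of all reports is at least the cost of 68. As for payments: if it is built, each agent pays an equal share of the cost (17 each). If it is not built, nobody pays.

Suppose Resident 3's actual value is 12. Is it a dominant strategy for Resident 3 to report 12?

Consider the case where Resident 1 reports 19, Resident 2 reports 19 and Resident 4 reports 19.
Truthful report 12: project built, pays 17, utility 12 - 17 = -5.
Report 6 instead: project not built, utility 0.
Since 0 > -5, reporting 6 is strictly better here, so truthful reporting is not dominant.

No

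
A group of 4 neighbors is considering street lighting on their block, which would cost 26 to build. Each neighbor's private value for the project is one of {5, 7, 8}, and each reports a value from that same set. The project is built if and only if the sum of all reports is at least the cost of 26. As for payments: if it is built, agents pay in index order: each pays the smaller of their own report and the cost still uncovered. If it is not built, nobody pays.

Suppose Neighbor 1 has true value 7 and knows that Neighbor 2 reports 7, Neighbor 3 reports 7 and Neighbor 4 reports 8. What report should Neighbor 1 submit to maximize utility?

5

Report 5: project built, pays 5, utility 7 - 5 = 2.
Report 7: project built, pays 7, utility 7 - 7 = 0.
Report 8: project built, pays 8, utility 7 - 8 = -1.
The best choice is 5 with utility 2.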